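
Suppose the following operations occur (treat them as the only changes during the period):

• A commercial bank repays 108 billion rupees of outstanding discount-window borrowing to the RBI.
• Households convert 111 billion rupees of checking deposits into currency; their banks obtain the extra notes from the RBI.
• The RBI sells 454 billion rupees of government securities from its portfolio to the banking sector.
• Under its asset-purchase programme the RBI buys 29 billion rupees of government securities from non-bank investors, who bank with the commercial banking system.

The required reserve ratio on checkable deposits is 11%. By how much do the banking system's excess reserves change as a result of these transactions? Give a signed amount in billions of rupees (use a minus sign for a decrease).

Discount-window repayment 108 billion rupees: reserves −108B, deposits 0.
Currency withdrawal 111 billion rupees: reserves −111B, deposits −111B.
OMO sale (to banks) 454 billion rupees: reserves −454B, deposits 0.
Asset purchase (from non-banks) 29 billion rupees: reserves +29B, deposits +29B.
Totals: Δreserves = −644B, Δdeposits = −82B.
Δrequired reserves = 11% × −82B = −9.02B.
Δexcess reserves = Δreserves − Δrequired = −644B − (−9.02B) = -634.98 billion.

-634.98 billion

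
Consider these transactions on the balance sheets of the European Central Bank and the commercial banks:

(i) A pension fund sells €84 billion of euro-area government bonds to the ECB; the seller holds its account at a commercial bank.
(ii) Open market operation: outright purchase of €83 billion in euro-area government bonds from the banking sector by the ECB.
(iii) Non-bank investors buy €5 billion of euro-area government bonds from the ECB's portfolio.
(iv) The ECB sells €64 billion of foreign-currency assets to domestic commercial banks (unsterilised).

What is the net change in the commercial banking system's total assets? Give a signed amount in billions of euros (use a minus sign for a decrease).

+€79 billion

Asset purchase (from non-banks) €84 billion: bank balance sheets expand → +€84B.
OMO purchase (from banks) €83 billion: just an asset swap on bank balance sheets → 0.
Asset sale (to non-banks) €5 billion: bank balance sheets shrink → −€5B.
FX sale €64 billion: just an asset swap on bank balance sheets → 0.
Net: 84 + 0 − 5 + 0 = +€79 billion.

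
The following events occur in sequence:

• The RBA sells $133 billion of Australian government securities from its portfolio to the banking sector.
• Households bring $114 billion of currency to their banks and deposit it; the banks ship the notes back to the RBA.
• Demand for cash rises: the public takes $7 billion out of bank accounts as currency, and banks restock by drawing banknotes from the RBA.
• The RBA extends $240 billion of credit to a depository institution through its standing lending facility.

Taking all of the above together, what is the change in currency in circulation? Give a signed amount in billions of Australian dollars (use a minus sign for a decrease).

-$107 billion

OMO sale (to banks) $133 billion: no currency enters or leaves circulation → 0.
Currency deposit $114 billion: notes return to the central bank → −$114B.
Currency withdrawal $7 billion: notes leave the central bank → +$7B.
Discount-window loan $240 billion: no currency enters or leaves circulation → 0.
Net: 0 − 114 + 7 + 0 = -$107 billion.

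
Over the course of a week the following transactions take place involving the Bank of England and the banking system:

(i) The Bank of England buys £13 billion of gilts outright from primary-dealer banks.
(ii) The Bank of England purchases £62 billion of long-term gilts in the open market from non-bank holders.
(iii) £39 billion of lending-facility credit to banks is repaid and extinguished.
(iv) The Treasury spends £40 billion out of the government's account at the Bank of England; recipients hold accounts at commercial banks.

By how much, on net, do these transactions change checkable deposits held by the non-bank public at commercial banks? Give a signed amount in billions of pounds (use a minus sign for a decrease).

+£102 billion

OMO purchase (from banks) £13 billion: the counterparty is a bank, so public deposits are unchanged → 0.
Asset purchase (from non-banks) £62 billion: non-bank counterparties' bank balances rise → +£62B.
Discount-window repayment £39 billion: the counterparty is a bank, so public deposits are unchanged → 0.
Government spending £40 billion: non-bank counterparties' bank balances rise → +£40B.
Net: 0 + 62 + 0 + 40 = +£102 billion.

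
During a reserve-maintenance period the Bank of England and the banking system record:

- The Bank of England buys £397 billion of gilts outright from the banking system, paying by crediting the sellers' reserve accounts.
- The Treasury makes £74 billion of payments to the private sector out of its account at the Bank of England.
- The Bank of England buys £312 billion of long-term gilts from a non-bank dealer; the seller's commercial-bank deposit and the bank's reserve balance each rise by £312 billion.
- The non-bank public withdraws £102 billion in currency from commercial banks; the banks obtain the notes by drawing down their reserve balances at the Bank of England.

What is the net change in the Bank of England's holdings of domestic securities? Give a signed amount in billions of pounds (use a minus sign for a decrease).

+£709 billion

OMO purchase (from banks) £397 billion: securities added to the Bank of England's portfolio → +£397B.
Government spending £74 billion: the Bank of England's securities portfolio is untouched → 0.
Asset purchase (from non-banks) £312 billion: securities added to the Bank of England's portfolio → +£312B.
Currency withdrawal £102 billion: the Bank of England's securities portfolio is untouched → 0.
Net: 397 + 0 + 312 + 0 = +£709 billion.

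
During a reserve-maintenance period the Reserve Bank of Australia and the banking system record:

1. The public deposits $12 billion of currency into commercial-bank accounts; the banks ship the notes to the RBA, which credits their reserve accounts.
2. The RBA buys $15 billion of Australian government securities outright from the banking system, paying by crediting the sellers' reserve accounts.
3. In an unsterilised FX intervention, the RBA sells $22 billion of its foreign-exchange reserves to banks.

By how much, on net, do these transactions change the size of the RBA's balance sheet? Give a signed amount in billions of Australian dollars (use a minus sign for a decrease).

-$7 billion

RBA balance sheet:
  Assets:      Securities +$15B, Foreign assets −$22B
  Liabilities: Bank reserves +$5B, Currency in circulation −$12B
Commercial banking system:
  Assets:      Reserves at CB +$5B, Securities −$15B, Foreign assets +$22B
  Liabilities: Checkable deposits +$12B
Change in total RBA assets = -$7 billion.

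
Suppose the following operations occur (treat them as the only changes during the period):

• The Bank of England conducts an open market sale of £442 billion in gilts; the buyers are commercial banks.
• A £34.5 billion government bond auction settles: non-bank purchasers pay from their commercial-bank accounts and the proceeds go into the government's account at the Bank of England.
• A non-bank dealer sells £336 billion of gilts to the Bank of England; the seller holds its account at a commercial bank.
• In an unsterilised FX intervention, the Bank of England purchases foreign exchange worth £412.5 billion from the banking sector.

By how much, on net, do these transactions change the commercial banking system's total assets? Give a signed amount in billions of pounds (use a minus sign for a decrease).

Bank of England balance sheet:
  Assets:      Securities −£106B, Foreign assets +£412.5B
  Liabilities: Bank reserves +£272B, Government deposits +£34.5B
Commercial banking system:
  Assets:      Reserves at CB +£272B, Securities +£442B, Foreign assets −£412.5B
  Liabilities: Checkable deposits +£301.5B
Change in total bank assets = +£301.5 billion.

+£301.5 billion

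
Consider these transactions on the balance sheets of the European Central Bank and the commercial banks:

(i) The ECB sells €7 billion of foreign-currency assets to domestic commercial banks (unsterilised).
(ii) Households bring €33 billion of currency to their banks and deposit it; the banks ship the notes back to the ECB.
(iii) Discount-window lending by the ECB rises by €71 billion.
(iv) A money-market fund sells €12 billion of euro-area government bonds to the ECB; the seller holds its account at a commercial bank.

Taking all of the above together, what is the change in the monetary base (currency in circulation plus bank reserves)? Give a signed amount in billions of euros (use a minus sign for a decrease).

FX sale €7 billion: ECB balance sheet contracts → −€7B.
Currency deposit €33 billion: just a shift between currency and reserves — both are base money → 0.
Discount-window loan €71 billion: ECB balance sheet expands → +€71B.
Asset purchase (from non-banks) €12 billion: ECB balance sheet expands → +€12B.
Net: −7 + 0 + 71 + 12 = +€76 billion.

+€76 billion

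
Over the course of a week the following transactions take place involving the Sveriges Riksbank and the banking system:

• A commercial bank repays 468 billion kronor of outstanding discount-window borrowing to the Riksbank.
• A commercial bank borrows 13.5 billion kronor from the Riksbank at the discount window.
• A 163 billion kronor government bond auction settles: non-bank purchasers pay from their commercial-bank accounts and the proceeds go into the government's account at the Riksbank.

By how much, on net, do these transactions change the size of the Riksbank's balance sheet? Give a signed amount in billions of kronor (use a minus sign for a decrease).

Discount-window repayment 468 billion kronor: a Riksbank asset is shed → −468B.
Discount-window loan 13.5 billion kronor: a Riksbank asset is acquired → +13.5B.
Government account inflow 163 billion kronor: only the composition of liabilities changes → 0.
Net: −468 + 13.5 + 0 = -454.5 billion.

-454.5 billion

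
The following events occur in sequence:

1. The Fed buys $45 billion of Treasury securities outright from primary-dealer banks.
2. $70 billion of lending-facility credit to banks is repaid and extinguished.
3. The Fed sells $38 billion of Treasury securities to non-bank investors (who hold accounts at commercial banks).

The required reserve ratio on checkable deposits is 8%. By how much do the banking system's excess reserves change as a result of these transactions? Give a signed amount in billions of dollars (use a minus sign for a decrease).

-$59.96 billion

OMO purchase (from banks) $45 billion: reserves +$45B, deposits 0.
Discount-window repayment $70 billion: reserves −$70B, deposits 0.
Asset sale (to non-banks) $38 billion: reserves −$38B, deposits −$38B.
Totals: Δreserves = −$63B, Δdeposits = −$38B.
Δrequired reserves = 8% × −$38B = −$3.04B.
Δexcess reserves = Δreserves − Δrequired = −$63B − (−$3.04B) = -$59.96 billion.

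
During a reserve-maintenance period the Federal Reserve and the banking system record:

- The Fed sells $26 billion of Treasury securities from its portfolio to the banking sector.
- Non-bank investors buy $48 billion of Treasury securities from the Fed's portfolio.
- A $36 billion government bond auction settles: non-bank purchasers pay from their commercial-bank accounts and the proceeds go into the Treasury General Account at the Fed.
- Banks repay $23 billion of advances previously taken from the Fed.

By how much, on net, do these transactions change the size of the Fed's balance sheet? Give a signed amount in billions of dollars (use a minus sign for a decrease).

-$97 billion

Fed balance sheet:
  Assets:      Securities −$74B, Loans to banks −$23B
  Liabilities: Bank reserves −$133B, Government deposits +$36B
Change in total Fed assets = -$97 billion.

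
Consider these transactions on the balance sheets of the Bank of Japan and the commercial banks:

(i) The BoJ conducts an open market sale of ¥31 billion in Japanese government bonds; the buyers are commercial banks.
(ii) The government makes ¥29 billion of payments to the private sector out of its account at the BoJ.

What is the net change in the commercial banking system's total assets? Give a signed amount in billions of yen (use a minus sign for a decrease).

+¥29 billion

OMO sale (to banks) ¥31 billion: just an asset swap on bank balance sheets → 0.
Government spending ¥29 billion: bank balance sheets expand → +¥29B.
Net: 0 + 29 = +¥29 billion.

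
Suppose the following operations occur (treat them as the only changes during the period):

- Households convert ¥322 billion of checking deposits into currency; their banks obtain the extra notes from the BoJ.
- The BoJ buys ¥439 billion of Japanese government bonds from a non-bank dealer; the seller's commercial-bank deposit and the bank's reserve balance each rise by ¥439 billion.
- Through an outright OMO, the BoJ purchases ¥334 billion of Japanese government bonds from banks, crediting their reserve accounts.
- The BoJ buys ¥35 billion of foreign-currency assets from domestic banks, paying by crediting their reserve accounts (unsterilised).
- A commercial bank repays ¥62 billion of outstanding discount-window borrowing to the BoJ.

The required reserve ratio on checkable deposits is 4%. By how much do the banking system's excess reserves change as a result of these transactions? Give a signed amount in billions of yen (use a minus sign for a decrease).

Currency withdrawal ¥322 billion: reserves −¥322B, deposits −¥322B.
Asset purchase (from non-banks) ¥439 billion: reserves +¥439B, deposits +¥439B.
OMO purchase (from banks) ¥334 billion: reserves +¥334B, deposits 0.
FX purchase ¥35 billion: reserves +¥35B, deposits 0.
Discount-window repayment ¥62 billion: reserves −¥62B, deposits 0.
Totals: Δreserves = +¥424B, Δdeposits = +¥117B.
Δrequired reserves = 4% × +¥117B = +¥4.68B.
Δexcess reserves = Δreserves − Δrequired = +¥424B − (+¥4.68B) = +¥419.32 billion.

+¥419.32 billion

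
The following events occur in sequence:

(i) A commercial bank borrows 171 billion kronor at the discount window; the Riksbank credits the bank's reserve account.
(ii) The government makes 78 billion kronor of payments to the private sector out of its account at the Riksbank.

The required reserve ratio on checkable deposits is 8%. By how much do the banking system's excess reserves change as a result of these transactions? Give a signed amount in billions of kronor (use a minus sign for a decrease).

Discount-window loan 171 billion kronor: reserves +171B, deposits 0.
Government spending 78 billion kronor: reserves +78B, deposits +78B.
Totals: Δreserves = +249B, Δdeposits = +78B.
Δrequired reserves = 8% × +78B = +6.24B.
Δexcess reserves = Δreserves − Δrequired = +249B − (+6.24B) = +242.76 billion.

+242.76 billion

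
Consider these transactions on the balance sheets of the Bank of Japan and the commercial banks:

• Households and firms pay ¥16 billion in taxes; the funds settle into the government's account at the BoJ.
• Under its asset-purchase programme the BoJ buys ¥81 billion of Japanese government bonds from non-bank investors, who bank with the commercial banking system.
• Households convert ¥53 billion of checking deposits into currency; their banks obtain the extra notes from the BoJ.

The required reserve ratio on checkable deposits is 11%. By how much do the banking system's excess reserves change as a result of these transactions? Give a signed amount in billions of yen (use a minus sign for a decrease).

+¥10.68 billion

Government account inflow ¥16 billion: reserves −¥16B, deposits −¥16B.
Asset purchase (from non-banks) ¥81 billion: reserves +¥81B, deposits +¥81B.
Currency withdrawal ¥53 billion: reserves −¥53B, deposits −¥53B.
Totals: Δreserves = +¥12B, Δdeposits = +¥12B.
Δrequired reserves = 11% × +¥12B = +¥1.32B.
Δexcess reserves = Δreserves − Δrequired = +¥12B − (+¥1.32B) = +¥10.68 billion.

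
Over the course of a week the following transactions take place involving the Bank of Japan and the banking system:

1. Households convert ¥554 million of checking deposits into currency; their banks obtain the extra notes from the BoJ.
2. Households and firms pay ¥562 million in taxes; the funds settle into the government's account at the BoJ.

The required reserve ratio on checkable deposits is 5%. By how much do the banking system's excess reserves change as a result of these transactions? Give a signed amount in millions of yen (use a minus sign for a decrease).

-¥1060.2 million

Currency withdrawal ¥554 million: reserves −¥554M, deposits −¥554M.
Government account inflow ¥562 million: reserves −¥562M, deposits −¥562M.
Totals: Δreserves = −¥1116M, Δdeposits = −¥1116M.
Δrequired reserves = 5% × −¥1116M = −¥55.8M.
Δexcess reserves = Δreserves − Δrequired = −¥1116M − (−¥55.8M) = -¥1060.2 million.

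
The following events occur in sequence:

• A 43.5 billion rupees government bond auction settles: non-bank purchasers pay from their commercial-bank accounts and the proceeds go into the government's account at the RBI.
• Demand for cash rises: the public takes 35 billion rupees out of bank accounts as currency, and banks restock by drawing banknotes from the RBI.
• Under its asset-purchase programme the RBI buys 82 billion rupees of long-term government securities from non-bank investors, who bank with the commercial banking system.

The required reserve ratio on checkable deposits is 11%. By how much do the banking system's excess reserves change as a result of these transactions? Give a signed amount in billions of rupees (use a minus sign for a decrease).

Government account inflow 43.5 billion rupees: reserves −43.5B, deposits −43.5B.
Currency withdrawal 35 billion rupees: reserves −35B, deposits −35B.
Asset purchase (from non-banks) 82 billion rupees: reserves +82B, deposits +82B.
Totals: Δreserves = +3.5B, Δdeposits = +3.5B.
Δrequired reserves = 11% × +3.5B = +0.385B.
Δexcess reserves = Δreserves − Δrequired = +3.5B − (+0.385B) = +3.115 billion.

+3.115 billion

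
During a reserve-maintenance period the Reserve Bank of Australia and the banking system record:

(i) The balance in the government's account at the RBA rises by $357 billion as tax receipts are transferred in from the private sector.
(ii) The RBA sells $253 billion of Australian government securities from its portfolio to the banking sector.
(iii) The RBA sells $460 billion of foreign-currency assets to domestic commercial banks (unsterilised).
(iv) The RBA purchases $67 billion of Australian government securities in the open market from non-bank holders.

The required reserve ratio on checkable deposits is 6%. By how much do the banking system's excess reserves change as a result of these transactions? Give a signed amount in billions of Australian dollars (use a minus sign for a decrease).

-$985.6 billion

Government account inflow $357 billion: reserves −$357B, deposits −$357B.
OMO sale (to banks) $253 billion: reserves −$253B, deposits 0.
FX sale $460 billion: reserves −$460B, deposits 0.
Asset purchase (from non-banks) $67 billion: reserves +$67B, deposits +$67B.
Totals: Δreserves = −$1003B, Δdeposits = −$290B.
Δrequired reserves = 6% × −$290B = −$17.4B.
Δexcess reserves = Δreserves − Δrequired = −$1003B − (−$17.4B) = -$985.6 billion.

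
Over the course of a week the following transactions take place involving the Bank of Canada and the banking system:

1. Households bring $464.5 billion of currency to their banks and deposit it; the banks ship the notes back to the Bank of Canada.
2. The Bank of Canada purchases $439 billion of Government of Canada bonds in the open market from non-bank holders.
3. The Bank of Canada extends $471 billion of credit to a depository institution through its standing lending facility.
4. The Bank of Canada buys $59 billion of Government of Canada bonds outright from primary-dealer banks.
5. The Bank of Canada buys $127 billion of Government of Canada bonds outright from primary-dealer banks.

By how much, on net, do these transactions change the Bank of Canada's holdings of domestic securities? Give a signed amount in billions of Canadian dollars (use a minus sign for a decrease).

+$625 billion

Currency deposit $464.5 billion: the Bank of Canada's securities portfolio is untouched → 0.
Asset purchase (from non-banks) $439 billion: securities added to the Bank of Canada's portfolio → +$439B.
Discount-window loan $471 billion: the Bank of Canada's securities portfolio is untouched → 0.
OMO purchase (from banks) $59 billion: securities added to the Bank of Canada's portfolio → +$59B.
OMO purchase (from banks) $127 billion: securities added to the Bank of Canada's portfolio → +$127B.
Net: 0 + 439 + 0 + 59 + 127 = +$625 billion.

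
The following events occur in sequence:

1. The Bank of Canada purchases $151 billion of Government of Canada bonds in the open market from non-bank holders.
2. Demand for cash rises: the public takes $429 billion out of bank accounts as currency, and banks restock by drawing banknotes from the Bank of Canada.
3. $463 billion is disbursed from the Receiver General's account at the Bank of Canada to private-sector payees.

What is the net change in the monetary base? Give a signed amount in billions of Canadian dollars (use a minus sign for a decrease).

+$614 billion

Asset purchase (from non-banks) $151 billion: Bank of Canada balance sheet expands → +$151B.
Currency withdrawal $429 billion: just a shift between currency and reserves — both are base money → 0.
Government spending $463 billion: a non-base liability converts back to reserves → +$463B.
Net: 151 + 0 + 463 = +$614 billion.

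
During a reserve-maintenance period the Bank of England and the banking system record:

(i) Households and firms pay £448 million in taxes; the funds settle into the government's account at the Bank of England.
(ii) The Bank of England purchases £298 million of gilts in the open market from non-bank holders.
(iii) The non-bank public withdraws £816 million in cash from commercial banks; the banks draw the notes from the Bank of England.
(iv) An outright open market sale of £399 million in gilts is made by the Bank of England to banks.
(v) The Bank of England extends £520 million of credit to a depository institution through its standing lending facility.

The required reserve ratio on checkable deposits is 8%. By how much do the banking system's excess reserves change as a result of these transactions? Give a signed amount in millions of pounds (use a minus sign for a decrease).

-£767.72 million

Government account inflow £448 million: reserves −£448M, deposits −£448M.
Asset purchase (from non-banks) £298 million: reserves +£298M, deposits +£298M.
Currency withdrawal £816 million: reserves −£816M, deposits −£816M.
OMO sale (to banks) £399 million: reserves −£399M, deposits 0.
Discount-window loan £520 million: reserves +£520M, deposits 0.
Totals: Δreserves = −£845M, Δdeposits = −£966M.
Δrequired reserves = 8% × −£966M = −£77.28M.
Δexcess reserves = Δreserves − Δrequired = −£845M − (−£77.28M) = -£767.72 million.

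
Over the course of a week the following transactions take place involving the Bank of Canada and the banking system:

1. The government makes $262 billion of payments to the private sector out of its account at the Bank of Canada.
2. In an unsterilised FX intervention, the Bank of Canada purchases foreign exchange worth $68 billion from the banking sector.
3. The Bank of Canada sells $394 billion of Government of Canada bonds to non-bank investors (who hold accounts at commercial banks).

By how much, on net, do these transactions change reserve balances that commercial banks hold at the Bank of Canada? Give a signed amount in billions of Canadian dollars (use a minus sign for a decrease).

-$64 billion

Bank of Canada balance sheet:
  Assets:      Securities −$394B, Foreign assets +$68B
  Liabilities: Bank reserves −$64B, Government deposits −$262B
So the change in reserve balances that commercial banks hold at the Bank of Canada is -$64 billion.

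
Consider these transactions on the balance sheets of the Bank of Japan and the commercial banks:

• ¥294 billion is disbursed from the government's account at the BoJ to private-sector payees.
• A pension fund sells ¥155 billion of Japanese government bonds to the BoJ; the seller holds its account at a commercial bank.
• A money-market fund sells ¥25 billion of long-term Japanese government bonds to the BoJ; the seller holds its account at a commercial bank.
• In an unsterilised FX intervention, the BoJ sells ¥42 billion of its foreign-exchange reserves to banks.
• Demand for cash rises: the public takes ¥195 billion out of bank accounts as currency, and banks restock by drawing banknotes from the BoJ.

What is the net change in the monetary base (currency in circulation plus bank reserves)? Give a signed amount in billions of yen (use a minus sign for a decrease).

Government spending ¥294 billion: a non-base liability converts back to reserves → +¥294B.
Asset purchase (from non-banks) ¥155 billion: BoJ balance sheet expands → +¥155B.
Asset purchase (from non-banks) ¥25 billion: BoJ balance sheet expands → +¥25B.
FX sale ¥42 billion: BoJ balance sheet contracts → −¥42B.
Currency withdrawal ¥195 billion: just a shift between currency and reserves — both are base money → 0.
Net: 294 + 155 + 25 − 42 + 0 = +¥432 billion.

+¥432 billion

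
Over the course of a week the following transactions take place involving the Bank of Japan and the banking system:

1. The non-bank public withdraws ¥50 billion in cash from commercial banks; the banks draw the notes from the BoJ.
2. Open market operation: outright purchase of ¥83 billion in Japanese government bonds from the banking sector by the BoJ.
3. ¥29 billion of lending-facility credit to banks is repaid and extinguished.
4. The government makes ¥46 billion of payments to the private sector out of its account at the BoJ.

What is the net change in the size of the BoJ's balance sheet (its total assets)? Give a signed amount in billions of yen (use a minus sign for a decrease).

Currency withdrawal ¥50 billion: only the composition of liabilities changes → 0.
OMO purchase (from banks) ¥83 billion: a BoJ asset is acquired → +¥83B.
Discount-window repayment ¥29 billion: a BoJ asset is shed → −¥29B.
Government spending ¥46 billion: only the composition of liabilities changes → 0.
Net: 0 + 83 − 29 + 0 = +¥54 billion.

+¥54 billion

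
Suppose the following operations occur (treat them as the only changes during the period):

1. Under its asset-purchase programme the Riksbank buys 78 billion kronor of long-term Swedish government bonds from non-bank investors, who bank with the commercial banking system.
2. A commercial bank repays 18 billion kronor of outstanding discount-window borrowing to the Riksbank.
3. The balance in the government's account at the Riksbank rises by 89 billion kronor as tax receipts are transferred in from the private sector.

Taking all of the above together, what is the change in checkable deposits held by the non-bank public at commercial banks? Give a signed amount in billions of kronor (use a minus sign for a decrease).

Riksbank balance sheet:
  Assets:      Securities +78B, Loans to banks −18B
  Liabilities: Bank reserves −29B, Government deposits +89B
Commercial banking system:
  Assets:      Reserves at CB −29B
  Liabilities: Checkable deposits −11B, Borrowings from CB −18B
So the change in checkable deposits held by the non-bank public at commercial banks is -11 billion.

-11 billion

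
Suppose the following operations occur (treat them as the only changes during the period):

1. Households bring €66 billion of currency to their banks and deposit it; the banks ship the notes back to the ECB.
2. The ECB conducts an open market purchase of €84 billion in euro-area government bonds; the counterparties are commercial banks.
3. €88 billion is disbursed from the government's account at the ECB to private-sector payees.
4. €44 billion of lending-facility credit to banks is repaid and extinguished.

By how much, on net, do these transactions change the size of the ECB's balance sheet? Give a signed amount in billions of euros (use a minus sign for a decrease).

+€40 billion

ECB balance sheet:
  Assets:      Securities +€84B, Loans to banks −€44B
  Liabilities: Bank reserves +€194B, Currency in circulation −€66B, Government deposits −€88B
Commercial banking system:
  Assets:      Reserves at CB +€194B, Securities −€84B
  Liabilities: Checkable deposits +€154B, Borrowings from CB −€44B
Change in total ECB assets = +€40 billion.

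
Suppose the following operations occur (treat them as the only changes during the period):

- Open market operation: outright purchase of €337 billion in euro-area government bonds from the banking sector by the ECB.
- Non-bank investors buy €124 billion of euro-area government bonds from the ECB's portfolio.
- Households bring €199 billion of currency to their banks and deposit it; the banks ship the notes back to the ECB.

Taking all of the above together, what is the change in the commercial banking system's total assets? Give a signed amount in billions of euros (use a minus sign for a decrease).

+€75 billion

ECB balance sheet:
  Assets:      Securities +€213B
  Liabilities: Bank reserves +€412B, Currency in circulation −€199B
Commercial banking system:
  Assets:      Reserves at CB +€412B, Securities −€337B
  Liabilities: Checkable deposits +€75B
Change in total bank assets = +€75 billion.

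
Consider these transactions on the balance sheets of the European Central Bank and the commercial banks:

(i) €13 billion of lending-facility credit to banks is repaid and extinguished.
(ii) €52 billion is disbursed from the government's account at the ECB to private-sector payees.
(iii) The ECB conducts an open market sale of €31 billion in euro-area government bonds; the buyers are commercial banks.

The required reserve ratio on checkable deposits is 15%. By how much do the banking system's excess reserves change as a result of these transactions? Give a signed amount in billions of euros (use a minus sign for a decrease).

Discount-window repayment €13 billion: reserves −€13B, deposits 0.
Government spending €52 billion: reserves +€52B, deposits +€52B.
OMO sale (to banks) €31 billion: reserves −€31B, deposits 0.
Totals: Δreserves = +€8B, Δdeposits = +€52B.
Δrequired reserves = 15% × +€52B = +€7.8B.
Δexcess reserves = Δreserves − Δrequired = +€8B − (+€7.8B) = +€0.2 billion.

+€0.2 billion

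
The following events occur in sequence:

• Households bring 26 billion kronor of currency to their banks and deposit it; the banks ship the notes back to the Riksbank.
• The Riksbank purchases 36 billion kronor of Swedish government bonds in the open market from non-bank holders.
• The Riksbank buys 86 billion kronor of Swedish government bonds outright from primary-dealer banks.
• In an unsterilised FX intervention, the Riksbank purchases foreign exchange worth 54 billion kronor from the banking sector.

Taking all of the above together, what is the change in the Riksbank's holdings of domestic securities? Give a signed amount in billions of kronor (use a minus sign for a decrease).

+122 billion

Riksbank balance sheet:
  Assets:      Securities +122B, Foreign assets +54B
  Liabilities: Bank reserves +202B, Currency in circulation −26B
Commercial banking system:
  Assets:      Reserves at CB +202B, Securities −86B, Foreign assets −54B
  Liabilities: Checkable deposits +62B
So the change in the Riksbank's holdings of domestic securities is +122 billion.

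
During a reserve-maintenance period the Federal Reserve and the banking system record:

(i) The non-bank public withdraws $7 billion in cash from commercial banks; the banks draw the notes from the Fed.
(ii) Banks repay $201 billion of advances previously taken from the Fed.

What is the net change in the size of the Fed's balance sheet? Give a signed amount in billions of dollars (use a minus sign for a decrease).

-$201 billion

Currency withdrawal $7 billion: only the composition of liabilities changes → 0.
Discount-window repayment $201 billion: a Fed asset is shed → −$201B.
Net: 0 − 201 = -$201 billion.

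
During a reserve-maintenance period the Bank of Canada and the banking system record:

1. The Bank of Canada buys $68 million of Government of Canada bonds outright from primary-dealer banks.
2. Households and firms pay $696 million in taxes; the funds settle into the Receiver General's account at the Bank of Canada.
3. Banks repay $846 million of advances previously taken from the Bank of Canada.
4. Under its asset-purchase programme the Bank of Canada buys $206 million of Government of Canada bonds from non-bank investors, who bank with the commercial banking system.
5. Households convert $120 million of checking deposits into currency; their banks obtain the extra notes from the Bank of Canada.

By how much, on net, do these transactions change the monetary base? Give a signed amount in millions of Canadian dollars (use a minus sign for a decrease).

Bank of Canada balance sheet:
  Assets:      Securities +$274M, Loans to banks −$846M
  Liabilities: Bank reserves −$1388M, Currency in circulation +$120M, Government deposits +$696M
Monetary base = currency + reserves: +$120M + (−$1388M) = -$1268 million.

-$1268 million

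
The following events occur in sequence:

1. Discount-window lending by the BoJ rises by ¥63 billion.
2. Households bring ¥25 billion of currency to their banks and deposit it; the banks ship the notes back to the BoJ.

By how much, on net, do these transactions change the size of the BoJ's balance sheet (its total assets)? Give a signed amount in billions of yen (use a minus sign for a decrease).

+¥63 billion

BoJ balance sheet:
  Assets:      Loans to banks +¥63B
  Liabilities: Bank reserves +¥88B, Currency in circulation −¥25B
Commercial banking system:
  Assets:      Reserves at CB +¥88B
  Liabilities: Checkable deposits +¥25B, Borrowings from CB +¥63B
Change in total BoJ assets = +¥63 billion.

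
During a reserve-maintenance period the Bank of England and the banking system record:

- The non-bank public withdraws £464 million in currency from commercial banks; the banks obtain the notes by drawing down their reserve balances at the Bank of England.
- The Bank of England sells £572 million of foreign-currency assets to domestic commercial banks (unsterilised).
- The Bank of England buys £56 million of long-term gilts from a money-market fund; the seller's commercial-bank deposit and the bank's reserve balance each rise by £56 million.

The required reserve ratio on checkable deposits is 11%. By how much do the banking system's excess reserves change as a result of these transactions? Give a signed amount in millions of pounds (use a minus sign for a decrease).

Currency withdrawal £464 million: reserves −£464M, deposits −£464M.
FX sale £572 million: reserves −£572M, deposits 0.
Asset purchase (from non-banks) £56 million: reserves +£56M, deposits +£56M.
Totals: Δreserves = −£980M, Δdeposits = −£408M.
Δrequired reserves = 11% × −£408M = −£44.88M.
Δexcess reserves = Δreserves − Δrequired = −£980M − (−£44.88M) = -£935.12 million.

-£935.12 million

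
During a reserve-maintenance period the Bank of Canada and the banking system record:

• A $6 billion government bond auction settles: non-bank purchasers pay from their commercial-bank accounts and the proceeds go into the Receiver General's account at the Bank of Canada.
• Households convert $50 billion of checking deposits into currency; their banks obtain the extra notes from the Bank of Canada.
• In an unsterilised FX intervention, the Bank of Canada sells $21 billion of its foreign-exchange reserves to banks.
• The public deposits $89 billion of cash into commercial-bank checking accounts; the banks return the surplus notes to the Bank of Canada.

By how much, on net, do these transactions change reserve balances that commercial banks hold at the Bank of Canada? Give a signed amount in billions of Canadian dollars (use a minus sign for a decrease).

+$12 billion

Government account inflow $6 billion: funds move from bank reserves into the government account → −$6B.
Currency withdrawal $50 billion: banks swap reserves for currency → −$50B.
FX sale $21 billion: the buying banks pay out of their reserve balances → −$21B.
Currency deposit $89 billion: returned notes are swapped for reserve credit → +$89B.
Net: −6 − 50 − 21 + 89 = +$12 billion.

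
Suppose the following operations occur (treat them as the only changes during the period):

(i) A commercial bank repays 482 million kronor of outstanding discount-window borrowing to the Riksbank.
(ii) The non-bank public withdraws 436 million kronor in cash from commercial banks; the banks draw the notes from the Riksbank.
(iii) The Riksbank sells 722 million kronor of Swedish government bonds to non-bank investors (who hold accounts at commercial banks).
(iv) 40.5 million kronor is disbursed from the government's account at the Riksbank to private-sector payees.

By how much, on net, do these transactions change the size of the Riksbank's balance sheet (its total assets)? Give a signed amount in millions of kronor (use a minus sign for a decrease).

Discount-window repayment 482 million kronor: a Riksbank asset is shed → −482M.
Currency withdrawal 436 million kronor: only the composition of liabilities changes → 0.
Asset sale (to non-banks) 722 million kronor: a Riksbank asset is shed → −722M.
Government spending 40.5 million kronor: only the composition of liabilities changes → 0.
Net: −482 + 0 − 722 + 0 = -1204 million.

-1204 million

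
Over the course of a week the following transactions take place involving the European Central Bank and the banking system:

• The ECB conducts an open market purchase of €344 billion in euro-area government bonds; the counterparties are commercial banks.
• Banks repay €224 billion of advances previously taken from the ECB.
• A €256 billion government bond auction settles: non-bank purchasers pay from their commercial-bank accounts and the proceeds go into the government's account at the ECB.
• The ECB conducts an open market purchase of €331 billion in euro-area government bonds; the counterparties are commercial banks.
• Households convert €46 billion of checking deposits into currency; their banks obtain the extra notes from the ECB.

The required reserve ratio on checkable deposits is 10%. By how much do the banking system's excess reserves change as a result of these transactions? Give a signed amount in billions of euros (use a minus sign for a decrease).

OMO purchase (from banks) €344 billion: reserves +€344B, deposits 0.
Discount-window repayment €224 billion: reserves −€224B, deposits 0.
Government account inflow €256 billion: reserves −€256B, deposits −€256B.
OMO purchase (from banks) €331 billion: reserves +€331B, deposits 0.
Currency withdrawal €46 billion: reserves −€46B, deposits −€46B.
Totals: Δreserves = +€149B, Δdeposits = −€302B.
Δrequired reserves = 10% × −€302B = −€30.2B.
Δexcess reserves = Δreserves − Δrequired = +€149B − (−€30.2B) = +€179.2 billion.

+€179.2 billion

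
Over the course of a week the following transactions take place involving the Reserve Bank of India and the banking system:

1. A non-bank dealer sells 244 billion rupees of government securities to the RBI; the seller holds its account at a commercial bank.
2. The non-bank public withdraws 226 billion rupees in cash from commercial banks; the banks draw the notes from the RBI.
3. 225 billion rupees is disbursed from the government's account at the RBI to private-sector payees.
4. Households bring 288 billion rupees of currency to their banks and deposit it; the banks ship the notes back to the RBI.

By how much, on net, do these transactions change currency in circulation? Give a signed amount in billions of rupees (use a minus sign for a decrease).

RBI balance sheet:
  Assets:      Securities +244B
  Liabilities: Bank reserves +531B, Currency in circulation −62B, Government deposits −225B
So the change in currency in circulation is -62 billion.

-62 billion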